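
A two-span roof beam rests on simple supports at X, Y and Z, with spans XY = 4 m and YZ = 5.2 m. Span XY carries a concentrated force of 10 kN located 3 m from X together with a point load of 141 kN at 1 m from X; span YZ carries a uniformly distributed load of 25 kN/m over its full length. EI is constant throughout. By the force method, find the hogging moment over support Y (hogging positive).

M_Y = 79.35 kN·m

Take M_Y as the redundant. Released structure: two simple spans XY and YZ with a hinge at Y.
End slopes at the hinge Y, treating each span as simply supported:
  span XY: point load 10 at a = 3: Pab(L + a)/(6LEI) = 8.75/EI
  span XY: point load 141 at a = 1: Pab(L + a)/(6LEI) = 88.12/EI
  span YZ: UDL 25: wL³/(24EI) = 146.5/EI
  relative rotation θ_0 = (96.88 + 146.5)/EI = 243.3/EI
A unit hogging moment at Y produces rotation L₁/(3EI) + L₂/(3EI) = 3.067/EI.
Slope continuity at Y: θ_0 = M_Y·3.067/EI, so M_Y = 243.3/3.067 = 79.35 kN·m (hogging).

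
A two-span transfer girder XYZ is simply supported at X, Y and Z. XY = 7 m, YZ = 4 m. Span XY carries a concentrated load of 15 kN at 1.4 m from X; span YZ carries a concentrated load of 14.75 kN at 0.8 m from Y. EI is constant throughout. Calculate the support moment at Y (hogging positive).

Take M_Y as the redundant. Released structure: two simple spans XY and YZ with a hinge at Y.
Discontinuity in slope at Y on the released structure — sum the simple-span end rotations:
  span XY: point load 15 at a = 1.4: Pab(L + a)/(6LEI) = 23.52/EI
  span YZ: point load 14.75 at a = 0.8: Pab(L + b)/(6LEI) = 11.33/EI
  relative rotation θ_0 = (23.52 + 11.33)/EI = 34.85/EI
A unit hogging moment at Y produces rotation L₁/(3EI) + L₂/(3EI) = 3.667/EI.
Compatibility: M_Y·(L₁+L₂)/(3EI) = θ_0, giving M_Y = 9.504 kN·m (hogging).

M_Y = 9.504 kN·m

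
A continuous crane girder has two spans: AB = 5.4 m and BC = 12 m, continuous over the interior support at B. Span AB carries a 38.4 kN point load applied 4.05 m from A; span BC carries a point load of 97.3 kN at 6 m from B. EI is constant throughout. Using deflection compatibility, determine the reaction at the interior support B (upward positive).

Insert a hinge at B; M_B is the redundant, and each span becomes simply supported.
Discontinuity in slope at B on the released structure — sum the simple-span end rotations:
  span AB: point load 38.4 at a = 4.05: Pab(L + a)/(6LEI) = 61.24/EI
  span BC: point load 97.3 at a = 6: Pab(L + b)/(6LEI) = 875.7/EI
  relative rotation θ_0 = (61.24 + 875.7)/EI = 936.9/EI
A unit hogging moment at B produces rotation L₁/(3EI) + L₂/(3EI) = 5.8/EI.
Slope continuity at B: θ_0 = M_B·5.8/EI, so M_B = 936.9/5.8 = 161.5 kN·m (hogging).
Span AB, ΣM about A with M_B applied at B: R_B^{AB}·5.4 = 155.5 + 161.5, so R_B^{AB} = 58.71 kN and R_A = 38.4 − 58.71 = -20.31 kN.
Span BC, ΣM about C: R_B^{BC}·12 = 583.8 + 161.5, so R_B^{BC} = 62.11 kN and R_C = 97.3 − 62.11 = 35.19 kN.
R_B = 58.71 + 62.11 = 120.8 kN.

R_B = 120.8 kN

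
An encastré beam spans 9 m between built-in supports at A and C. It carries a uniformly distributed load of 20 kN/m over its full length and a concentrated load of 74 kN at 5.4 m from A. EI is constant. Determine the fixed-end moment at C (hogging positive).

M_C = 230.9 kN·m

Release both end moments; the primary structure is a simply-supported span AC with redundants M_A and M_C.
End rotations of the released simple span under the applied load (×1/EI):
  at A: UDL 20: wL³/(24EI) = 607.5/EI
  at C: UDL 20: wL³/(24EI) = 607.5/EI
  at A: point load 74 at a = 5.4: Pab(L + b)/(6LEI) = 335.7/EI
  at C: point load 74 at a = 5.4: Pab(L + a)/(6LEI) = 383.6/EI
  θ_A0 = 943.2/EI,  θ_C0 = 991.1/EI
Flexibility coefficients: a unit moment at one end gives L/(3EI) there and L/(6EI) at the far end, so f₁₁ = f₂₂ = 3/EI and f₁₂ = f₂₁ = 1.5/EI.
Compatibility — zero rotation at each built-in end:
  3 M_A + 1.5 M_C = 943.2
  1.5 M_A + 3 M_C = 991.1
Solving the pair gives M_A = 198.9 kN·m and M_C = 230.9 kN·m (hogging).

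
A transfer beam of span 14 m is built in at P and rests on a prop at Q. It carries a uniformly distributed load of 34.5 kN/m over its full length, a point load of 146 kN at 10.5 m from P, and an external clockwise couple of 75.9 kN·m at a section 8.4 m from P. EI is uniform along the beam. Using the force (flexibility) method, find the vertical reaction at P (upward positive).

R_P = 348.7 kN

Remove the prop at Q; the released (primary) structure is a cantilever built in at P.
Primary-structure tip deflection at Q by superposition:
  UDL 34.5: wL⁴/(8EI) = 165669/EI
  point load 146 at a = 10.5: Pa²(3L − a)/(6EI) = 84507/EI
  clockwise couple 75.9 at a = 8.4: M₀a(2L − a)/(2EI) = 6248/EI
  δ_0 = 256424/EI
Flexibility coefficient — unit upward force at Q: δ_{QQ} = L³/(3EI) = 914.7/EI.
The prop prevents deflection at Q: R_Q = δ_0/δ_{QQ} = 256424/914.7 = 280.3 kN.
Vertical equilibrium: R_P = ΣP − R_Q = 629 − 280.3 = 348.7 kN.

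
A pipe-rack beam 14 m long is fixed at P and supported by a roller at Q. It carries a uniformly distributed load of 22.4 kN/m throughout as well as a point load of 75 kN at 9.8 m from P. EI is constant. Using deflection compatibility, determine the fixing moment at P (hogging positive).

M_P = 692.1 kN·m

Take the reaction at Q as the redundant and release it; the primary structure is a cantilever fixed at P.
Primary-structure tip deflection at Q by superposition:
  UDL 22.4: wL⁴/(8EI) = 107565/EI
  point load 75 at a = 9.8: Pa²(3L − a)/(6EI) = 38656/EI
  δ_0 = 146221/EI
Flexibility coefficient — unit upward force at Q: δ_{QQ} = L³/(3EI) = 914.7/EI.
Compatibility at Q: δ_0 − R_Q·δ_{QQ} = 0, so R_Q = 146221/914.7 = 159.9 kN.
Moment equilibrium about P: M_P = Σ(load moments about P) − R_Q·L = 2930 − 159.9×14 = 692.1 kN·m.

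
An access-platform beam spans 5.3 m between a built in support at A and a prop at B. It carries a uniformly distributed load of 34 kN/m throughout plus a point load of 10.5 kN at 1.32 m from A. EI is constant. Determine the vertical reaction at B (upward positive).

Take the reaction at B as the redundant and release it; the primary structure is a cantilever fixed at A.
Downward deflection at the released point B due to the loads:
  UDL 34: wL⁴/(8EI) = 3353/EI
  point load 10.5 at a = 1.32: Pa²(3L − a)/(6EI) = 44.46/EI
  δ_0 = 3398/EI
Tip deflection under a unit load at B: L³/(3EI) = 49.63/EI.
Compatibility at B: δ_0 − R_B·δ_{BB} = 0, so R_B = 3398/49.63 = 68.47 kN.

R_B = 68.47 kN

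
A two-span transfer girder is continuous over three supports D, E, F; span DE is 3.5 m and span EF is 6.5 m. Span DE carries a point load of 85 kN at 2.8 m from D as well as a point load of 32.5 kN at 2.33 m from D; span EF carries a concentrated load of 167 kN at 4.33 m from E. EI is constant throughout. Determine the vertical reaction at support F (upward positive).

Insert a hinge at E; M_E is the redundant, and each span becomes simply supported.
Discontinuity in slope at E on the released structure — sum the simple-span end rotations:
  span DE: point load 85 at a = 2.8: Pab(L + a)/(6LEI) = 49.98/EI
  span DE: point load 32.5 at a = 2.33: Pab(L + a)/(6LEI) = 24.6/EI
  span EF: point load 167 at a = 4.33: Pab(L + b)/(6LEI) = 348.8/EI
  relative rotation θ_0 = (74.58 + 348.8)/EI = 423.4/EI
A unit hogging moment at E produces rotation L₁/(3EI) + L₂/(3EI) = 3.333/EI.
Slope continuity at E: θ_0 = M_E·3.333/EI, so M_E = 423.4/3.333 = 127 kN·m (hogging).
Span EF, ΣM about F: R_E^{EF}·6.5 = 362.4 + 127, so R_E^{EF} = 75.29 kN and R_F = 167 − 75.29 = 91.71 kN.

R_F = 91.71 kN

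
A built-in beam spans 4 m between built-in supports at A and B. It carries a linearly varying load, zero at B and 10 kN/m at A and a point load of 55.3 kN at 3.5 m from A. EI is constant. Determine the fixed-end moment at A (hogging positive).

Take the two fixed-end moments M_A, M_B as redundants; the released structure is the simple span AB.
End rotations of the released simple span under the applied load (×1/EI):
  at A: triangular load, peak 10: w₀L³/(45EI) = 14.22/EI
  at B: triangular load, peak 10: 7w₀L³/(360EI) = 12.44/EI
  at A: point load 55.3 at a = 3.5: Pab(L + b)/(6LEI) = 18.15/EI
  at B: point load 55.3 at a = 3.5: Pab(L + a)/(6LEI) = 30.24/EI
  θ_A0 = 32.37/EI,  θ_B0 = 42.69/EI
Flexibility coefficients: a unit moment at one end gives L/(3EI) there and L/(6EI) at the far end, so f₁₁ = f₂₂ = 1.333/EI and f₁₂ = f₂₁ = 0.6667/EI.
Compatibility — zero rotation at each built-in end:
  1.333 M_A + 0.6667 M_B = 32.37
  0.6667 M_A + 1.333 M_B = 42.69
Solving the pair gives M_A = 11.02 kN·m and M_B = 26.5 kN·m (hogging).

M_A = 11.02 kN·m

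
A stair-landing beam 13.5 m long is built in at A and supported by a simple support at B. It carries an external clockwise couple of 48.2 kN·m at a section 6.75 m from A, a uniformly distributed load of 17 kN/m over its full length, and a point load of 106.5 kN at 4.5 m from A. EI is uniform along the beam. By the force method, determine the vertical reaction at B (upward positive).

R_B = 105.9 kN

Remove the prop at B; the released (primary) structure is a cantilever built in at A.
Deflection at B on the released cantilever, summing each load's contribution:
  clockwise couple 48.2 at a = 6.75: M₀a(2L − a)/(2EI) = 3294/EI
  UDL 17: wL⁴/(8EI) = 70582/EI
  point load 106.5 at a = 4.5: Pa²(3L − a)/(6EI) = 12940/EI
  δ_0 = 86816/EI
Tip deflection under a unit load at B: L³/(3EI) = 820.1/EI.
Compatibility at B: δ_0 − R_B·δ_{BB} = 0, so R_B = 86816/820.1 = 105.9 kN.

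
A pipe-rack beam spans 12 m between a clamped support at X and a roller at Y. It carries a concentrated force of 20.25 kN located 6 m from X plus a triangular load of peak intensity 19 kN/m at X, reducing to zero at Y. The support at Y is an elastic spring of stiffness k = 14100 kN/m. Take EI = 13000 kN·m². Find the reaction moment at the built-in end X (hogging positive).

Release the roller at Y. Primary structure: cantilever fixed at X.
Primary-structure tip deflection at Y by superposition:
  point load 20.25 at a = 6: Pa²(3L − a)/(6EI) = 3645/EI
  triangular load, peak 19 at the fixed end: w₀L⁴/(30EI) = 13133/EI
  δ_0 = 16778/EI
Tip deflection under a unit load at Y: L³/(3EI) = 576/EI.
With EI = 13000 kN·m²: δ_0 = 1.2906 m and δ_{YY} = 0.044308 m/kN.
Compatibility — the spring shortens by R_Y/k under the reaction it provides: δ_0 − R_Y·δ_{YY} = R_Y/k. With 1/k = 0.000071 m/kN, R_Y = δ_0 / (δ_{YY} + 1/k) = 1.2906 / (0.044308 + 0.000071) = 29.08 kN.
Moment equilibrium about X: M_X = Σ(load moments about X) − R_Y·L = 577.5 − 29.08×12 = 228.5 kN·m.

M_X = 228.5 kN·m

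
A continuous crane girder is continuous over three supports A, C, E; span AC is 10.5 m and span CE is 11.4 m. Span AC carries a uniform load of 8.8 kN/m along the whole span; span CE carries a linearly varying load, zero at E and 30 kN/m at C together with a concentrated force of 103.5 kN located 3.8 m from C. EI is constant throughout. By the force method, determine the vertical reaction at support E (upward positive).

Take M_C as the redundant. Released structure: two simple spans AC and CE with a hinge at C.
End slopes at the hinge C, treating each span as simply supported:
  span AC: UDL 8.8: wL³/(24EI) = 424.5/EI
  span CE: triangular load, peak 30: w₀L³/(45EI) = 987.7/EI
  span CE: point load 103.5 at a = 3.8: Pab(L + b)/(6LEI) = 830.3/EI
  relative rotation θ_0 = (424.5 + 1818)/EI = 2242/EI
A unit hogging moment at C produces rotation L₁/(3EI) + L₂/(3EI) = 7.3/EI.
Slope continuity at C: θ_0 = M_C·7.3/EI, so M_C = 2242/7.3 = 307.2 kN·m (hogging).
Span CE, ΣM about E: R_C^{CE}·11.4 = 2086 + 307.2, so R_C^{CE} = 209.9 kN and R_E = 274.5 − 209.9 = 64.55 kN.

R_E = 64.55 kN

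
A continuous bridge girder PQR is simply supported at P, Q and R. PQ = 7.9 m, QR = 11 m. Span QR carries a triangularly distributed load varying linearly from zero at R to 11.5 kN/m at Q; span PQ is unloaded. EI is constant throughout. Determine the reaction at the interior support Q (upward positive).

R_Q = 53.91 kN

Take M_Q as the redundant. Released structure: two simple spans PQ and QR with a hinge at Q.
End slopes at the hinge Q, treating each span as simply supported:
  span QR: triangular load, peak 11.5: w₀L³/(45EI) = 340.1/EI
  relative rotation θ_0 = (0 + 340.1)/EI = 340.1/EI
A unit hogging moment at Q produces rotation L₁/(3EI) + L₂/(3EI) = 6.3/EI.
Slope continuity at Q: θ_0 = M_Q·6.3/EI, so M_Q = 340.1/6.3 = 53.99 kN·m (hogging).
Span PQ, ΣM about P with M_Q applied at Q: R_Q^{PQ}·7.9 = 0 + 53.99, so R_Q^{PQ} = 6.834 kN and R_P = 0 − 6.834 = -6.834 kN.
Span QR, ΣM about R: R_Q^{QR}·11 = 463.8 + 53.99, so R_Q^{QR} = 47.07 kN and R_R = 63.25 − 47.07 = 16.18 kN.
R_Q = 6.834 + 47.07 = 53.91 kN.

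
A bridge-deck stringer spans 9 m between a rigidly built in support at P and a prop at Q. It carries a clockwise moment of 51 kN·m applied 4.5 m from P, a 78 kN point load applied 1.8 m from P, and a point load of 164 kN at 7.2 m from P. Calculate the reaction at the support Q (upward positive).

R_Q = 126.2 kN

Take the reaction at Q as the redundant and release it; the primary structure is a cantilever fixed at P.
Primary-structure tip deflection at Q by superposition:
  clockwise couple 51 at a = 4.5: M₀a(2L − a)/(2EI) = 1549/EI
  point load 78 at a = 1.8: Pa²(3L − a)/(6EI) = 1061/EI
  point load 164 at a = 7.2: Pa²(3L − a)/(6EI) = 28056/EI
  δ_0 = 30666/EI
Tip deflection under a unit load at Q: L³/(3EI) = 243/EI.
The prop prevents deflection at Q: R_Q = δ_0/δ_{QQ} = 30666/243 = 126.2 kN.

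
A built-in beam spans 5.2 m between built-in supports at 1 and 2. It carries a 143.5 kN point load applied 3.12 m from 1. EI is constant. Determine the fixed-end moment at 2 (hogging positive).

Release both end moments; the primary structure is a simply-supported span 12 with redundants M_1 and M_2.
End rotations of the released simple span under the applied load (×1/EI):
  at 1: point load 143.5 at a = 3.12: Pab(L + b)/(6LEI) = 217.3/EI
  at 2: point load 143.5 at a = 3.12: Pab(L + a)/(6LEI) = 248.3/EI
  θ_10 = 217.3/EI,  θ_20 = 248.3/EI
Flexibility coefficients: a unit moment at one end gives L/(3EI) there and L/(6EI) at the far end, so f₁₁ = f₂₂ = 1.733/EI and f₁₂ = f₂₁ = 0.8667/EI.
Compatibility — zero rotation at each built-in end:
  1.733 M_1 + 0.8667 M_2 = 217.3
  0.8667 M_1 + 1.733 M_2 = 248.3
Solving the pair gives M_1 = 71.64 kN·m and M_2 = 107.5 kN·m (hogging).

M_2 = 107.5 kN·m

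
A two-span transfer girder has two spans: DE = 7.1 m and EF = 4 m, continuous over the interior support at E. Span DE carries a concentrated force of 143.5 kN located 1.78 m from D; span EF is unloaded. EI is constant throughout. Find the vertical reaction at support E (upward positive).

Insert a hinge at E; M_E is the redundant, and each span becomes simply supported.
Rotations at E on the released spans (each span's end-slope, ×1/EI):
  span DE: point load 143.5 at a = 1.78: Pab(L + a)/(6LEI) = 283.3/EI
  relative rotation θ_0 = (283.3 + 0)/EI = 283.3/EI
A unit hogging moment at E produces rotation L₁/(3EI) + L₂/(3EI) = 3.7/EI.
Compatibility: M_E·(L₁+L₂)/(3EI) = θ_0, giving M_E = 76.56 kN·m (hogging).
Span DE, ΣM about D with M_E applied at E: R_E^{DE}·7.1 = 255.4 + 76.56, so R_E^{DE} = 46.76 kN and R_D = 143.5 − 46.76 = 96.74 kN.
Span EF, ΣM about F: R_E^{EF}·4 = 0 + 76.56, so R_E^{EF} = 19.14 kN and R_F = 0 − 19.14 = -19.14 kN.
R_E = 46.76 + 19.14 = 65.9 kN.

R_E = 65.9 kN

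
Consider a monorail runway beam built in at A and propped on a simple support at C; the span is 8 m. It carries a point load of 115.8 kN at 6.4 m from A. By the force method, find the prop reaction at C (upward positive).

Choose R_C as the redundant. The primary structure is the cantilever fixed at A.
Deflection at C on the released cantilever, summing each load's contribution:
  point load 115.8 at a = 6.4: Pa²(3L − a)/(6EI) = 13913/EI
Flexibility coefficient — unit upward force at C: δ_{CC} = L³/(3EI) = 170.7/EI.
The prop prevents deflection at C: R_C = δ_0/δ_{CC} = 13913/170.7 = 81.52 kN.

R_C = 81.52 kN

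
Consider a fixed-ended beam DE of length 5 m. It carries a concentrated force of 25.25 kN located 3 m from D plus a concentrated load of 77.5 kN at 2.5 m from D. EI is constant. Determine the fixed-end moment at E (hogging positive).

Take the two fixed-end moments M_D, M_E as redundants; the released structure is the simple span DE.
On the primary (simply-supported) span, the end slopes from the loading are:
  at D: point load 25.25 at a = 3: Pab(L + b)/(6LEI) = 35.35/EI
  at E: point load 25.25 at a = 3: Pab(L + a)/(6LEI) = 40.4/EI
  at D: point load 77.5 at a = 2.5: Pab(L + b)/(6LEI) = 121.1/EI
  at E: point load 77.5 at a = 2.5: Pab(L + a)/(6LEI) = 121.1/EI
  θ_D0 = 156.4/EI,  θ_E0 = 161.5/EI
Flexibility coefficients: a unit moment at one end gives L/(3EI) there and L/(6EI) at the far end, so f₁₁ = f₂₂ = 1.667/EI and f₁₂ = f₂₁ = 0.8333/EI.
Compatibility — zero rotation at each built-in end:
  1.667 M_D + 0.8333 M_E = 156.4
  0.8333 M_D + 1.667 M_E = 161.5
Solving the pair gives M_D = 60.56 kN·m and M_E = 66.62 kN·m (hogging).

M_E = 66.62 kN·m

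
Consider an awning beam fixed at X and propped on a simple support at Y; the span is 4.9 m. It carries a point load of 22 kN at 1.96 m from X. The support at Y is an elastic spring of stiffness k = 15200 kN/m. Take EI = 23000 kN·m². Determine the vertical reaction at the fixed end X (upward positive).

R_X = 17.59 kN

Release the roller at Y. Primary structure: cantilever fixed at X.
Primary-structure tip deflection at Y by superposition:
  point load 22 at a = 1.96: Pa²(3L − a)/(6EI) = 179.5/EI
Flexibility coefficient — unit upward force at Y: δ_{YY} = L³/(3EI) = 39.22/EI.
With EI = 23000 kN·m²: δ_0 = 0.007802 m and δ_{YY} = 0.001705 m/kN.
Compatibility — the spring shortens by R_Y/k under the reaction it provides: δ_0 − R_Y·δ_{YY} = R_Y/k. With 1/k = 0.000066 m/kN, R_Y = δ_0 / (δ_{YY} + 1/k) = 0.007802 / (0.001705 + 0.000066) = 4.406 kN.
Vertical equilibrium: R_X = ΣP − R_Y = 22 − 4.406 = 17.59 kN.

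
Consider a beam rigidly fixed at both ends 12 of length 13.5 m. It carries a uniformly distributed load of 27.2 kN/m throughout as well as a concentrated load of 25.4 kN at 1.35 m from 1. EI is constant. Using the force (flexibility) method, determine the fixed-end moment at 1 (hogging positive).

M_1 = 440.9 kN·m

Take the two fixed-end moments M_1, M_2 as redundants; the released structure is the simple span 12.
Simple-span end rotations at 1 and 2 under the given loads:
  at 1: UDL 27.2: wL³/(24EI) = 2788/EI
  at 2: UDL 27.2: wL³/(24EI) = 2788/EI
  at 1: point load 25.4 at a = 1.35: Pab(L + b)/(6LEI) = 131.9/EI
  at 2: point load 25.4 at a = 1.35: Pab(L + a)/(6LEI) = 76.38/EI
  θ_10 = 2920/EI,  θ_20 = 2865/EI
Flexibility coefficients: a unit moment at one end gives L/(3EI) there and L/(6EI) at the far end, so f₁₁ = f₂₂ = 4.5/EI and f₁₂ = f₂₁ = 2.25/EI.
Compatibility — zero rotation at each built-in end:
  4.5 M_1 + 2.25 M_2 = 2920
  2.25 M_1 + 4.5 M_2 = 2865
Solving the pair gives M_1 = 440.9 kN·m and M_2 = 416.2 kN·m (hogging).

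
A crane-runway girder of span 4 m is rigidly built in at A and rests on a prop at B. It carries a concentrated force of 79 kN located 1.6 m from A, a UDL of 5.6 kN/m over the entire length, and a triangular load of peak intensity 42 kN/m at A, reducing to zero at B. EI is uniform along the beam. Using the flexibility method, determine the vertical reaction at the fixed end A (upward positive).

R_A = 143.8 kN

Take the reaction at B as the redundant and release it; the primary structure is a cantilever fixed at A.
Downward deflection at the released point B due to the loads:
  point load 79 at a = 1.6: Pa²(3L − a)/(6EI) = 350.5/EI
  UDL 5.6: wL⁴/(8EI) = 179.2/EI
  triangular load, peak 42 at the fixed end: w₀L⁴/(30EI) = 358.4/EI
  δ_0 = 888.1/EI
Tip deflection under a unit load at B: L³/(3EI) = 21.33/EI.
The prop prevents deflection at B: R_B = δ_0/δ_{BB} = 888.1/21.33 = 41.63 kN.
Vertical equilibrium: R_A = ΣP − R_B = 185.4 − 41.63 = 143.8 kN.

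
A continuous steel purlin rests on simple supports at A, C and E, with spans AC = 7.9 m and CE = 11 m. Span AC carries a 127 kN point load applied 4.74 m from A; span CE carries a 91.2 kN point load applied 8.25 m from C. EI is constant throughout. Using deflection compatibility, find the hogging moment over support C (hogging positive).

Release continuity at C by inserting a hinge; the redundant is the internal moment M_C. The primary structure is two simply-supported spans AC and CE.
Rotations at C on the released spans (each span's end-slope, ×1/EI):
  span AC: point load 127 at a = 4.74: Pab(L + a)/(6LEI) = 507.3/EI
  span CE: point load 91.2 at a = 8.25: Pab(L + b)/(6LEI) = 431.1/EI
  relative rotation θ_0 = (507.3 + 431.1)/EI = 938.3/EI
A unit hogging moment at C produces rotation L₁/(3EI) + L₂/(3EI) = 6.3/EI.
Slope continuity at C: θ_0 = M_C·6.3/EI, so M_C = 938.3/6.3 = 148.9 kN·m (hogging).

M_C = 148.9 kN·m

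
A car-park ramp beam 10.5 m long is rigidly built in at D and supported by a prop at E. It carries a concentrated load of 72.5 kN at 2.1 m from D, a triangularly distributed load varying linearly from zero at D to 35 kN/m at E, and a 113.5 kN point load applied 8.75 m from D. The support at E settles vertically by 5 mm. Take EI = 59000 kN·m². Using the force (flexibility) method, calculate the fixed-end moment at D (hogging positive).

M_D = 439.3 kN·m

Remove the prop at E; the released (primary) structure is a cantilever built in at D.
Deflection at E on the released cantilever, summing each load's contribution:
  point load 72.5 at a = 2.1: Pa²(3L − a)/(6EI) = 1567/EI
  triangular load, peak 35 at the free end: 11w₀L⁴/(120EI) = 38997/EI
  point load 113.5 at a = 8.75: Pa²(3L − a)/(6EI) = 32949/EI
  δ_0 = 73513/EI
Flexibility coefficient — unit upward force at E: δ_{EE} = L³/(3EI) = 385.9/EI.
With EI = 59000 kN·m²: δ_0 = 1.246 m and δ_{EE} = 0.00654 m/kN.
Compatibility — the beam at E must follow the support down by 0.005 m: δ_0 − R_E·δ_{EE} = 0.005, so R_E = (1.246 − 0.005)/0.00654 = 189.7 kN.
Moment equilibrium about D: M_D = Σ(load moments about D) − R_E·L = 2432 − 189.7×10.5 = 439.3 kN·m.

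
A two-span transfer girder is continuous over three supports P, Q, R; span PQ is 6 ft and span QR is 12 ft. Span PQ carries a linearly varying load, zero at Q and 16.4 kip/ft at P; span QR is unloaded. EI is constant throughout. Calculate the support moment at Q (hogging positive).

Insert a hinge at Q; M_Q is the redundant, and each span becomes simply supported.
Discontinuity in slope at Q on the released structure — sum the simple-span end rotations:
  span PQ: triangular load, peak 16.4: 7w₀L³/(360EI) = 68.88/EI
  relative rotation θ_0 = (68.88 + 0)/EI = 68.88/EI
A unit hogging moment at Q produces rotation L₁/(3EI) + L₂/(3EI) = 6/EI.
Compatibility: M_Q·(L₁+L₂)/(3EI) = θ_0, giving M_Q = 11.48 kip·ft (hogging).

M_Q = 11.48 kip·ft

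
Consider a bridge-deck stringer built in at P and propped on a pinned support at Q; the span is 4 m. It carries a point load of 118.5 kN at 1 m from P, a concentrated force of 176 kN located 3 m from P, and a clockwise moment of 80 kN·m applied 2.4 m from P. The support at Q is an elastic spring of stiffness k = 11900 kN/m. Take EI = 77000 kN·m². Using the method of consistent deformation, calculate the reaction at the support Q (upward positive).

Take the reaction at Q as the redundant and release it; the primary structure is a cantilever fixed at P.
Downward deflection at the released point Q due to the loads:
  point load 118.5 at a = 1: Pa²(3L − a)/(6EI) = 217.2/EI
  point load 176 at a = 3: Pa²(3L − a)/(6EI) = 2376/EI
  clockwise couple 80 at a = 2.4: M₀a(2L − a)/(2EI) = 537.6/EI
  δ_0 = 3131/EI
Tip deflection under a unit load at Q: L³/(3EI) = 21.33/EI.
With EI = 77000 kN·m²: δ_0 = 0.04066 m and δ_{QQ} = 0.000277 m/kN.
Compatibility — the spring shortens by R_Q/k under the reaction it provides: δ_0 − R_Q·δ_{QQ} = R_Q/k. With 1/k = 0.000084 m/kN, R_Q = δ_0 / (δ_{QQ} + 1/k) = 0.04066 / (0.000277 + 0.000084) = 112.6 kN.

R_Q = 112.6 kN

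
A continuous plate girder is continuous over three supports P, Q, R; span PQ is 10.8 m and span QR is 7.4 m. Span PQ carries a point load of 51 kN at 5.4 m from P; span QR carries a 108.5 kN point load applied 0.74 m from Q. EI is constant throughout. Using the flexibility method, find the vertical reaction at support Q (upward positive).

R_Q = 143.5 kN

Insert a hinge at Q; M_Q is the redundant, and each span becomes simply supported.
Rotations at Q on the released spans (each span's end-slope, ×1/EI):
  span PQ: point load 51 at a = 5.4: Pab(L + a)/(6LEI) = 371.8/EI
  span QR: point load 108.5 at a = 0.74: Pab(L + b)/(6LEI) = 169.3/EI
  relative rotation θ_0 = (371.8 + 169.3)/EI = 541.1/EI
A unit hogging moment at Q produces rotation L₁/(3EI) + L₂/(3EI) = 6.067/EI.
Compatibility: M_Q·(L₁+L₂)/(3EI) = θ_0, giving M_Q = 89.2 kN·m (hogging).
Span PQ, ΣM about P with M_Q applied at Q: R_Q^{PQ}·10.8 = 275.4 + 89.2, so R_Q^{PQ} = 33.76 kN and R_P = 51 − 33.76 = 17.24 kN.
Span QR, ΣM about R: R_Q^{QR}·7.4 = 722.6 + 89.2, so R_Q^{QR} = 109.7 kN and R_R = 108.5 − 109.7 = -1.203 kN.
R_Q = 33.76 + 109.7 = 143.5 kN.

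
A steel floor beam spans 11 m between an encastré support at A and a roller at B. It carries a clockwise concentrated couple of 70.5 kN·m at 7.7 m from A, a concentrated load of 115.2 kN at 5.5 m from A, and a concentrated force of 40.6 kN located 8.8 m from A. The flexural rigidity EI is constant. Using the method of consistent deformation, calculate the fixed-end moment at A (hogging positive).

Choose R_B as the redundant. The primary structure is the cantilever fixed at A.
Deflection at B on the released cantilever, summing each load's contribution:
  clockwise couple 70.5 at a = 7.7: M₀a(2L − a)/(2EI) = 3881/EI
  point load 115.2 at a = 5.5: Pa²(3L − a)/(6EI) = 15972/EI
  point load 40.6 at a = 8.8: Pa²(3L − a)/(6EI) = 12681/EI
  δ_0 = 32534/EI
Flexibility coefficient — unit upward force at B: δ_{BB} = L³/(3EI) = 443.7/EI.
The prop prevents deflection at B: R_B = δ_0/δ_{BB} = 32534/443.7 = 73.33 kN.
Moment equilibrium about A: M_A = Σ(load moments about A) − R_B·L = 1061 − 73.33×11 = 254.7 kN·m.

M_A = 254.7 kN·m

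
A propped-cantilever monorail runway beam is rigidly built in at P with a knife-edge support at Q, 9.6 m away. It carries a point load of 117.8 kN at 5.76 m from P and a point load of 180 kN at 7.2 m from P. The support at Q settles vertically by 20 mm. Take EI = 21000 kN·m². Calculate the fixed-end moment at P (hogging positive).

M_P = 406.2 kN·m

Remove the prop at Q; the released (primary) structure is a cantilever built in at P.
Deflection at Q on the released cantilever, summing each load's contribution:
  point load 117.8 at a = 5.76: Pa²(3L − a)/(6EI) = 15008/EI
  point load 180 at a = 7.2: Pa²(3L − a)/(6EI) = 33592/EI
  δ_0 = 48600/EI
Flexibility coefficient — unit upward force at Q: δ_{QQ} = L³/(3EI) = 294.9/EI.
With EI = 21000 kN·m²: δ_0 = 2.3143 m and δ_{QQ} = 0.014043 m/kN.
Compatibility — the beam at Q must follow the support down by 0.02 m: δ_0 − R_Q·δ_{QQ} = 0.02, so R_Q = (2.3143 − 0.02)/0.014043 = 163.4 kN.
Moment equilibrium about P: M_P = Σ(load moments about P) − R_Q·L = 1975 − 163.4×9.6 = 406.2 kN·m.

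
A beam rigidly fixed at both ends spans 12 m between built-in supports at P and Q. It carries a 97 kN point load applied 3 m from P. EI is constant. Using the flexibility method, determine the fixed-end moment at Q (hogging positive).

Release both end moments; the primary structure is a simply-supported span PQ with redundants M_P and M_Q.
End rotations of the released simple span under the applied load (×1/EI):
  at P: point load 97 at a = 3: Pab(L + b)/(6LEI) = 763.9/EI
  at Q: point load 97 at a = 3: Pab(L + a)/(6LEI) = 545.6/EI
  θ_P0 = 763.9/EI,  θ_Q0 = 545.6/EI
Flexibility coefficients: a unit moment at one end gives L/(3EI) there and L/(6EI) at the far end, so f₁₁ = f₂₂ = 4/EI and f₁₂ = f₂₁ = 2/EI.
Compatibility — zero rotation at each built-in end:
  4 M_P + 2 M_Q = 763.9
  2 M_P + 4 M_Q = 545.6
Solving the pair gives M_P = 163.7 kN·m and M_Q = 54.56 kN·m (hogging).

M_Q = 54.56 kN·m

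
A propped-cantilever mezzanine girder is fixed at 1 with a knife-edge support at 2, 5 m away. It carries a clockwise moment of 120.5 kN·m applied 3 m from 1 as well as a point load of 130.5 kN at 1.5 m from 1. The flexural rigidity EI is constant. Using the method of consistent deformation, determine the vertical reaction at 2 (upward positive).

Choose R_2 as the redundant. The primary structure is the cantilever fixed at 1.
Downward deflection at the released point 2 due to the loads:
  clockwise couple 120.5 at a = 3: M₀a(2L − a)/(2EI) = 1265/EI
  point load 130.5 at a = 1.5: Pa²(3L − a)/(6EI) = 660.7/EI
  δ_0 = 1926/EI
Tip deflection under a unit load at 2: L³/(3EI) = 41.67/EI.
Compatibility at 2: δ_0 − R_2·δ_{22} = 0, so R_2 = 1926/41.67 = 46.22 kN.

R_2 = 46.22 kN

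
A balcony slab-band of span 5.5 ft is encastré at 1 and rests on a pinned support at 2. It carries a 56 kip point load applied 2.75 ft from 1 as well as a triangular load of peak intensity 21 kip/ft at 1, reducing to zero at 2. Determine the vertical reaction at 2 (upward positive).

Release the roller at 2. Primary structure: cantilever fixed at 1.
Deflection at 2 on the released cantilever, summing each load's contribution:
  point load 56 at a = 2.75: Pa²(3L − a)/(6EI) = 970.5/EI
  triangular load, peak 21 at the fixed end: w₀L⁴/(30EI) = 640.5/EI
  δ_0 = 1611/EI
Flexibility coefficient — unit upward force at 2: δ_{22} = L³/(3EI) = 55.46/EI.
The prop prevents deflection at 2: R_2 = δ_0/δ_{22} = 1611/55.46 = 29.05 kip.

R_2 = 29.05 kip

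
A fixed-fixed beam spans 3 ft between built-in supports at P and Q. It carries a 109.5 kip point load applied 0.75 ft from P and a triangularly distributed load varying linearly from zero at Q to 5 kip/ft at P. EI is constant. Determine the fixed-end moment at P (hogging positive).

M_P = 48.45 kip·ft

Release both end moments; the primary structure is a simply-supported span PQ with redundants M_P and M_Q.
Simple-span end rotations at P and Q under the given loads:
  at P: point load 109.5 at a = 0.75: Pab(L + b)/(6LEI) = 53.89/EI
  at Q: point load 109.5 at a = 0.75: Pab(L + a)/(6LEI) = 38.5/EI
  at P: triangular load, peak 5: w₀L³/(45EI) = 3/EI
  at Q: triangular load, peak 5: 7w₀L³/(360EI) = 2.625/EI
  θ_P0 = 56.89/EI,  θ_Q0 = 41.12/EI
Flexibility coefficients: a unit moment at one end gives L/(3EI) there and L/(6EI) at the far end, so f₁₁ = f₂₂ = 1/EI and f₁₂ = f₂₁ = 0.5/EI.
Compatibility — zero rotation at each built-in end:
  1 M_P + 0.5 M_Q = 56.89
  0.5 M_P + 1 M_Q = 41.12
Solving the pair gives M_P = 48.45 kip·ft and M_Q = 16.9 kip·ft (hogging).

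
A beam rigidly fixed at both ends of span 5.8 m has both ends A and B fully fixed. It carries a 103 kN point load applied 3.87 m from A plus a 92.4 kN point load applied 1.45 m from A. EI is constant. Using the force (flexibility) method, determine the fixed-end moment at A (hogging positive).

M_A = 119.5 kN·m

Take the two fixed-end moments M_A, M_B as redundants; the released structure is the simple span AB.
On the primary (simply-supported) span, the end slopes from the loading are:
  at A: point load 103 at a = 3.87: Pab(L + b)/(6LEI) = 170.9/EI
  at B: point load 103 at a = 3.87: Pab(L + a)/(6LEI) = 213.8/EI
  at A: point load 92.4 at a = 1.45: Pab(L + b)/(6LEI) = 170/EI
  at B: point load 92.4 at a = 1.45: Pab(L + a)/(6LEI) = 121.4/EI
  θ_A0 = 340.9/EI,  θ_B0 = 335.2/EI
Flexibility coefficients: a unit moment at one end gives L/(3EI) there and L/(6EI) at the far end, so f₁₁ = f₂₂ = 1.933/EI and f₁₂ = f₂₁ = 0.9667/EI.
Compatibility — zero rotation at each built-in end:
  1.933 M_A + 0.9667 M_B = 340.9
  0.9667 M_A + 1.933 M_B = 335.2
Solving the pair gives M_A = 119.5 kN·m and M_B = 113.6 kN·m (hogging).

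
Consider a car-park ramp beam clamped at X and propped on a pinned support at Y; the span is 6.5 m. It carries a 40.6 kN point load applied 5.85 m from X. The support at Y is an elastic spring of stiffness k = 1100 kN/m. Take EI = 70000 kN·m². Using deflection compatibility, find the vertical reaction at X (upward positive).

R_X = 20.23 kN

Release the roller at Y. Primary structure: cantilever fixed at X.
Deflection at Y on the released cantilever, summing each load's contribution:
  point load 40.6 at a = 5.85: Pa²(3L − a)/(6EI) = 3161/EI
Tip deflection under a unit load at Y: L³/(3EI) = 91.54/EI.
With EI = 70000 kN·m²: δ_0 = 0.045157 m and δ_{YY} = 0.001308 m/kN.
Compatibility — the spring shortens by R_Y/k under the reaction it provides: δ_0 − R_Y·δ_{YY} = R_Y/k. With 1/k = 0.000909 m/kN, R_Y = δ_0 / (δ_{YY} + 1/k) = 0.045157 / (0.001308 + 0.000909) = 20.37 kN.
Vertical equilibrium: R_X = ΣP − R_Y = 40.6 − 20.37 = 20.23 kN.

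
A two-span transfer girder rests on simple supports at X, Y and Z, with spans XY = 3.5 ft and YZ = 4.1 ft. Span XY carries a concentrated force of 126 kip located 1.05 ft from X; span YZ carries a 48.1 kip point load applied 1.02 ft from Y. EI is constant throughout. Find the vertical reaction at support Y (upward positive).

Insert a hinge at Y; M_Y is the redundant, and each span becomes simply supported.
End slopes at the hinge Y, treating each span as simply supported:
  span XY: point load 126 at a = 1.05: Pab(L + a)/(6LEI) = 70.23/EI
  span YZ: point load 48.1 at a = 1.02: Pab(L + b)/(6LEI) = 44.1/EI
  relative rotation θ_0 = (70.23 + 44.1)/EI = 114.3/EI
A unit hogging moment at Y produces rotation L₁/(3EI) + L₂/(3EI) = 2.533/EI.
Compatibility: M_Y·(L₁+L₂)/(3EI) = θ_0, giving M_Y = 45.13 kip·ft (hogging).
Span XY, ΣM about X with M_Y applied at Y: R_Y^{XY}·3.5 = 132.3 + 45.13, so R_Y^{XY} = 50.69 kip and R_X = 126 − 50.69 = 75.31 kip.
Span YZ, ΣM about Z: R_Y^{YZ}·4.1 = 148.1 + 45.13, so R_Y^{YZ} = 47.14 kip and R_Z = 48.1 − 47.14 = 0.9586 kip.
R_Y = 50.69 + 47.14 = 97.84 kip.

R_Y = 97.84 kip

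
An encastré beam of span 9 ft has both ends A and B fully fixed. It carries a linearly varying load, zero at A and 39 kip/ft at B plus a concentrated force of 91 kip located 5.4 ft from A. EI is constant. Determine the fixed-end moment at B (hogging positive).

Take the two fixed-end moments M_A, M_B as redundants; the released structure is the simple span AB.
On the primary (simply-supported) span, the end slopes from the loading are:
  at A: triangular load, peak 39: 7w₀L³/(360EI) = 552.8/EI
  at B: triangular load, peak 39: w₀L³/(45EI) = 631.8/EI
  at A: point load 91 at a = 5.4: Pab(L + b)/(6LEI) = 412.8/EI
  at B: point load 91 at a = 5.4: Pab(L + a)/(6LEI) = 471.7/EI
  θ_A0 = 965.6/EI,  θ_B0 = 1104/EI
Flexibility coefficients: a unit moment at one end gives L/(3EI) there and L/(6EI) at the far end, so f₁₁ = f₂₂ = 3/EI and f₁₂ = f₂₁ = 1.5/EI.
Compatibility — zero rotation at each built-in end:
  3 M_A + 1.5 M_B = 965.6
  1.5 M_A + 3 M_B = 1104
Solving the pair gives M_A = 183.9 kip·ft and M_B = 275.9 kip·ft (hogging).

M_B = 275.9 kip·ft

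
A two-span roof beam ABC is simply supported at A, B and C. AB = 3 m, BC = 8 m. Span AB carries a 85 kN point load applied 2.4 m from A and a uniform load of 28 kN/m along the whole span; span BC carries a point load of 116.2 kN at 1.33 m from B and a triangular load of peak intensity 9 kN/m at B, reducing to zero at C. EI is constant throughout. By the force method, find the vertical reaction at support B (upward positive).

R_B = 291.6 kN

Take M_B as the redundant. Released structure: two simple spans AB and BC with a hinge at B.
End slopes at the hinge B, treating each span as simply supported:
  span AB: point load 85 at a = 2.4: Pab(L + a)/(6LEI) = 36.72/EI
  span AB: UDL 28: wL³/(24EI) = 31.5/EI
  span BC: point load 116.2 at a = 1.33: Pab(L + b)/(6LEI) = 315/EI
  span BC: triangular load, peak 9: w₀L³/(45EI) = 102.4/EI
  relative rotation θ_0 = (68.22 + 417.4)/EI = 485.7/EI
A unit hogging moment at B produces rotation L₁/(3EI) + L₂/(3EI) = 3.667/EI.
Compatibility: M_B·(L₁+L₂)/(3EI) = θ_0, giving M_B = 132.5 kN·m (hogging).
Span AB, ΣM about A with M_B applied at B: R_B^{AB}·3 = 330 + 132.5, so R_B^{AB} = 154.2 kN and R_A = 169 − 154.2 = 14.85 kN.
Span BC, ΣM about C: R_B^{BC}·8 = 967.1 + 132.5, so R_B^{BC} = 137.4 kN and R_C = 152.2 − 137.4 = 14.76 kN.
R_B = 154.2 + 137.4 = 291.6 kN.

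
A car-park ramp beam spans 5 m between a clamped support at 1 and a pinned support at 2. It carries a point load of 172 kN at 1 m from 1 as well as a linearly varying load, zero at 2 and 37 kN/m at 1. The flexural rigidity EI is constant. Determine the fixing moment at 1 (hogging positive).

Release the roller at 2. Primary structure: cantilever fixed at 1.
Primary-structure tip deflection at 2 by superposition:
  point load 172 at a = 1: Pa²(3L − a)/(6EI) = 401.3/EI
  triangular load, peak 37 at the fixed end: w₀L⁴/(30EI) = 770.8/EI
  δ_0 = 1172/EI
Flexibility coefficient — unit upward force at 2: δ_{22} = L³/(3EI) = 41.67/EI.
Compatibility at 2: δ_0 − R_2·δ_{22} = 0, so R_2 = 1172/41.67 = 28.13 kN.
Moment equilibrium about 1: M_1 = Σ(load moments about 1) − R_2·L = 326.2 − 28.13×5 = 185.5 kN·m.

M_1 = 185.5 kN·m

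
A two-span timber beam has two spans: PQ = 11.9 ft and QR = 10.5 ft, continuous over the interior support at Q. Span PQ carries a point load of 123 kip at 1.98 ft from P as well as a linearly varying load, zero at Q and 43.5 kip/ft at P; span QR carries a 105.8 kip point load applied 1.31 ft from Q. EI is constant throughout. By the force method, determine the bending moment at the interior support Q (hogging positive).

Take M_Q as the redundant. Released structure: two simple spans PQ and QR with a hinge at Q.
End slopes at the hinge Q, treating each span as simply supported:
  span PQ: point load 123 at a = 1.98: Pab(L + a)/(6LEI) = 469.6/EI
  span PQ: triangular load, peak 43.5: 7w₀L³/(360EI) = 1425/EI
  span QR: point load 105.8 at a = 1.31: Pab(L + b)/(6LEI) = 398.1/EI
  relative rotation θ_0 = (1895 + 398.1)/EI = 2293/EI
A unit hogging moment at Q produces rotation L₁/(3EI) + L₂/(3EI) = 7.467/EI.
Slope continuity at Q: θ_0 = M_Q·7.467/EI, so M_Q = 2293/7.467 = 307.1 kip·ft (hogging).

M_Q = 307.1 kip·ft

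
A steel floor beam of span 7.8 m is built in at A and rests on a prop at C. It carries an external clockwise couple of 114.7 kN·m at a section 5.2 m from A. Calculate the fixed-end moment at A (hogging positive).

Take the reaction at C as the redundant and release it; the primary structure is a cantilever fixed at A.
Free-end deflection of the primary structure under the applied loading (downward +):
  clockwise couple 114.7 at a = 5.2: M₀a(2L − a)/(2EI) = 3101/EI
Flexibility coefficient — unit upward force at C: δ_{CC} = L³/(3EI) = 158.2/EI.
The prop prevents deflection at C: R_C = δ_0/δ_{CC} = 3101/158.2 = 19.61 kN.
Moment equilibrium about A: M_A = Σ(load moments about A) − R_C·L = 114.7 − 19.61×7.8 = -38.23 kN·m.

M_A = -38.23 kN·m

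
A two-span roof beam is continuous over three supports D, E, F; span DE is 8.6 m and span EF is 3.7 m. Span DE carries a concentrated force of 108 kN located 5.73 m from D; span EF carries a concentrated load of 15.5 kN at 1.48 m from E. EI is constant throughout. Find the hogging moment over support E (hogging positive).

M_E = 123.6 kN·m

Release continuity at E by inserting a hinge; the redundant is the internal moment M_E. The primary structure is two simply-supported spans DE and EF.
End slopes at the hinge E, treating each span as simply supported:
  span DE: point load 108 at a = 5.73: Pab(L + a)/(6LEI) = 493.2/EI
  span EF: point load 15.5 at a = 1.48: Pab(L + b)/(6LEI) = 13.58/EI
  relative rotation θ_0 = (493.2 + 13.58)/EI = 506.8/EI
A unit hogging moment at E produces rotation L₁/(3EI) + L₂/(3EI) = 4.1/EI.
Compatibility: M_E·(L₁+L₂)/(3EI) = θ_0, giving M_E = 123.6 kN·m (hogging).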